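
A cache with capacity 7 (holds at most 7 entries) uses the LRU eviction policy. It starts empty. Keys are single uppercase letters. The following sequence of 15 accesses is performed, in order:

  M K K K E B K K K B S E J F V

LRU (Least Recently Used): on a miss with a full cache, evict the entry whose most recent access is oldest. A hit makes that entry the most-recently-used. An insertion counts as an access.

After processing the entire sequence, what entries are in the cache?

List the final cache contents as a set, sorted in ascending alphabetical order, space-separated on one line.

Answer: B E F J K S V

Derivation:
LRU simulation (capacity=7):
  1. access M: MISS. Cache (LRU->MRU): [M]
  2. access K: MISS. Cache (LRU->MRU): [M K]
  3. access K: HIT. Cache (LRU->MRU): [M K]
  4. access K: HIT. Cache (LRU->MRU): [M K]
  5. access E: MISS. Cache (LRU->MRU): [M K E]
  6. access B: MISS. Cache (LRU->MRU): [M K E B]
  7. access K: HIT. Cache (LRU->MRU): [M E B K]
  8. access K: HIT. Cache (LRU->MRU): [M E B K]
  9. access K: HIT. Cache (LRU->MRU): [M E B K]
  10. access B: HIT. Cache (LRU->MRU): [M E K B]
  11. access S: MISS. Cache (LRU->MRU): [M E K B S]
  12. access E: HIT. Cache (LRU->MRU): [M K B S E]
  13. access J: MISS. Cache (LRU->MRU): [M K B S E J]
  14. access F: MISS. Cache (LRU->MRU): [M K B S E J F]
  15. access V: MISS, evict M. Cache (LRU->MRU): [K B S E J F V]
Total: 7 hits, 8 misses, 1 evictions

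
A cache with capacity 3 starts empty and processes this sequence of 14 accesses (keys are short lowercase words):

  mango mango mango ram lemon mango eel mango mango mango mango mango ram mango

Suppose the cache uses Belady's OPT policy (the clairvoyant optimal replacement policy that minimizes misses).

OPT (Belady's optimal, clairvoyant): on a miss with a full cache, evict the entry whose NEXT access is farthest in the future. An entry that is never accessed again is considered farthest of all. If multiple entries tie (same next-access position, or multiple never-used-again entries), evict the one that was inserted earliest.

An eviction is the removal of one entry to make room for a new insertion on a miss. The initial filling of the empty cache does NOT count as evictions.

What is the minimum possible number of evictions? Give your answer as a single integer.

Answer: 1

Derivation:
OPT (Belady) simulation (capacity=3):
  1. access mango: MISS. Cache: [mango]
  2. access mango: HIT. Next use of mango: step 3. Cache: [mango]
  3. access mango: HIT. Next use of mango: step 6. Cache: [mango]
  4. access ram: MISS. Cache: [mango ram]
  5. access lemon: MISS. Cache: [mango ram lemon]
  6. access mango: HIT. Next use of mango: step 8. Cache: [mango ram lemon]
  7. access eel: MISS, evict lemon (next use: never). Cache: [mango ram eel]
  8. access mango: HIT. Next use of mango: step 9. Cache: [mango ram eel]
  9. access mango: HIT. Next use of mango: step 10. Cache: [mango ram eel]
  10. access mango: HIT. Next use of mango: step 11. Cache: [mango ram eel]
  11. access mango: HIT. Next use of mango: step 12. Cache: [mango ram eel]
  12. access mango: HIT. Next use of mango: step 14. Cache: [mango ram eel]
  13. access ram: HIT. Next use of ram: never. Cache: [mango ram eel]
  14. access mango: HIT. Next use of mango: never. Cache: [mango ram eel]
Total: 10 hits, 4 misses, 1 evictions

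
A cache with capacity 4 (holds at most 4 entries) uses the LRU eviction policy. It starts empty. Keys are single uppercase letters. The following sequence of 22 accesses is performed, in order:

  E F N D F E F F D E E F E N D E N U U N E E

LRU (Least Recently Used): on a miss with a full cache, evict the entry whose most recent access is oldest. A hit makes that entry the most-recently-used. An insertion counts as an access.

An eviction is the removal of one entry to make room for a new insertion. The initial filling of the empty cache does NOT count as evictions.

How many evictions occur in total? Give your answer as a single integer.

LRU simulation (capacity=4):
  1. access E: MISS. Cache (LRU->MRU): [E]
  2. access F: MISS. Cache (LRU->MRU): [E F]
  3. access N: MISS. Cache (LRU->MRU): [E F N]
  4. access D: MISS. Cache (LRU->MRU): [E F N D]
  5. access F: HIT. Cache (LRU->MRU): [E N D F]
  6. access E: HIT. Cache (LRU->MRU): [N D F E]
  7. access F: HIT. Cache (LRU->MRU): [N D E F]
  8. access F: HIT. Cache (LRU->MRU): [N D E F]
  9. access D: HIT. Cache (LRU->MRU): [N E F D]
  10. access E: HIT. Cache (LRU->MRU): [N F D E]
  11. access E: HIT. Cache (LRU->MRU): [N F D E]
  12. access F: HIT. Cache (LRU->MRU): [N D E F]
  13. access E: HIT. Cache (LRU->MRU): [N D F E]
  14. access N: HIT. Cache (LRU->MRU): [D F E N]
  15. access D: HIT. Cache (LRU->MRU): [F E N D]
  16. access E: HIT. Cache (LRU->MRU): [F N D E]
  17. access N: HIT. Cache (LRU->MRU): [F D E N]
  18. access U: MISS, evict F. Cache (LRU->MRU): [D E N U]
  19. access U: HIT. Cache (LRU->MRU): [D E N U]
  20. access N: HIT. Cache (LRU->MRU): [D E U N]
  21. access E: HIT. Cache (LRU->MRU): [D U N E]
  22. access E: HIT. Cache (LRU->MRU): [D U N E]
Total: 17 hits, 5 misses, 1 evictions

Answer: 1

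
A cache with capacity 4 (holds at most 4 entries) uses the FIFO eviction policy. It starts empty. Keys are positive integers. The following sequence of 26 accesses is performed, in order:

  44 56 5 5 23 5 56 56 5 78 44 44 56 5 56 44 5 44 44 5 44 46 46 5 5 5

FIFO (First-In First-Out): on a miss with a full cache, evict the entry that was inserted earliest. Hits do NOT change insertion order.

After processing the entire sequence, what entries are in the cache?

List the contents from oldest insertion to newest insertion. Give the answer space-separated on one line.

Answer: 44 56 5 46

Derivation:
FIFO simulation (capacity=4):
  1. access 44: MISS. Cache (old->new): [44]
  2. access 56: MISS. Cache (old->new): [44 56]
  3. access 5: MISS. Cache (old->new): [44 56 5]
  4. access 5: HIT. Cache (old->new): [44 56 5]
  5. access 23: MISS. Cache (old->new): [44 56 5 23]
  6. access 5: HIT. Cache (old->new): [44 56 5 23]
  7. access 56: HIT. Cache (old->new): [44 56 5 23]
  8. access 56: HIT. Cache (old->new): [44 56 5 23]
  9. access 5: HIT. Cache (old->new): [44 56 5 23]
  10. access 78: MISS, evict 44. Cache (old->new): [56 5 23 78]
  11. access 44: MISS, evict 56. Cache (old->new): [5 23 78 44]
  12. access 44: HIT. Cache (old->new): [5 23 78 44]
  13. access 56: MISS, evict 5. Cache (old->new): [23 78 44 56]
  14. access 5: MISS, evict 23. Cache (old->new): [78 44 56 5]
  15. access 56: HIT. Cache (old->new): [78 44 56 5]
  16. access 44: HIT. Cache (old->new): [78 44 56 5]
  17. access 5: HIT. Cache (old->new): [78 44 56 5]
  18. access 44: HIT. Cache (old->new): [78 44 56 5]
  19. access 44: HIT. Cache (old->new): [78 44 56 5]
  20. access 5: HIT. Cache (old->new): [78 44 56 5]
  21. access 44: HIT. Cache (old->new): [78 44 56 5]
  22. access 46: MISS, evict 78. Cache (old->new): [44 56 5 46]
  23. access 46: HIT. Cache (old->new): [44 56 5 46]
  24. access 5: HIT. Cache (old->new): [44 56 5 46]
  25. access 5: HIT. Cache (old->new): [44 56 5 46]
  26. access 5: HIT. Cache (old->new): [44 56 5 46]
Total: 17 hits, 9 misses, 5 evictions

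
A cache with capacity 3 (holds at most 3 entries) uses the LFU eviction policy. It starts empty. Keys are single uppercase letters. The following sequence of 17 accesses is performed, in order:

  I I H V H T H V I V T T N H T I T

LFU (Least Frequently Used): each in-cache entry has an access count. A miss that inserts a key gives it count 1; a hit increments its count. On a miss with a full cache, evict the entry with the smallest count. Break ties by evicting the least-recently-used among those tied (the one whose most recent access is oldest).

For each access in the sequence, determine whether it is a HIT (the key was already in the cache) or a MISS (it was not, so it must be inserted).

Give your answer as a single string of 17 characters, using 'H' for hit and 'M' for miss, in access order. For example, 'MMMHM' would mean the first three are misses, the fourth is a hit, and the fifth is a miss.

LFU simulation (capacity=3):
  1. access I: MISS. Cache: [I(c=1)]
  2. access I: HIT, count now 2. Cache: [I(c=2)]
  3. access H: MISS. Cache: [H(c=1) I(c=2)]
  4. access V: MISS. Cache: [H(c=1) V(c=1) I(c=2)]
  5. access H: HIT, count now 2. Cache: [V(c=1) I(c=2) H(c=2)]
  6. access T: MISS, evict V(c=1). Cache: [T(c=1) I(c=2) H(c=2)]
  7. access H: HIT, count now 3. Cache: [T(c=1) I(c=2) H(c=3)]
  8. access V: MISS, evict T(c=1). Cache: [V(c=1) I(c=2) H(c=3)]
  9. access I: HIT, count now 3. Cache: [V(c=1) H(c=3) I(c=3)]
  10. access V: HIT, count now 2. Cache: [V(c=2) H(c=3) I(c=3)]
  11. access T: MISS, evict V(c=2). Cache: [T(c=1) H(c=3) I(c=3)]
  12. access T: HIT, count now 2. Cache: [T(c=2) H(c=3) I(c=3)]
  13. access N: MISS, evict T(c=2). Cache: [N(c=1) H(c=3) I(c=3)]
  14. access H: HIT, count now 4. Cache: [N(c=1) I(c=3) H(c=4)]
  15. access T: MISS, evict N(c=1). Cache: [T(c=1) I(c=3) H(c=4)]
  16. access I: HIT, count now 4. Cache: [T(c=1) H(c=4) I(c=4)]
  17. access T: HIT, count now 2. Cache: [T(c=2) H(c=4) I(c=4)]
Total: 9 hits, 8 misses, 5 evictions

Answer: MHMMHMHMHHMHMHMHH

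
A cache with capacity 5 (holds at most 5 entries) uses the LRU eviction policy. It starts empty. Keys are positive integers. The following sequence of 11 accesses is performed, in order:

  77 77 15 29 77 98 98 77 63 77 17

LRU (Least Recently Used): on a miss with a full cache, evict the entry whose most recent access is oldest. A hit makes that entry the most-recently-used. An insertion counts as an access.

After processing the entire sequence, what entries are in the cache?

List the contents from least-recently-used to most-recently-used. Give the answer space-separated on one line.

Answer: 29 98 63 77 17

Derivation:
LRU simulation (capacity=5):
  1. access 77: MISS. Cache (LRU->MRU): [77]
  2. access 77: HIT. Cache (LRU->MRU): [77]
  3. access 15: MISS. Cache (LRU->MRU): [77 15]
  4. access 29: MISS. Cache (LRU->MRU): [77 15 29]
  5. access 77: HIT. Cache (LRU->MRU): [15 29 77]
  6. access 98: MISS. Cache (LRU->MRU): [15 29 77 98]
  7. access 98: HIT. Cache (LRU->MRU): [15 29 77 98]
  8. access 77: HIT. Cache (LRU->MRU): [15 29 98 77]
  9. access 63: MISS. Cache (LRU->MRU): [15 29 98 77 63]
  10. access 77: HIT. Cache (LRU->MRU): [15 29 98 63 77]
  11. access 17: MISS, evict 15. Cache (LRU->MRU): [29 98 63 77 17]
Total: 5 hits, 6 misses, 1 evictions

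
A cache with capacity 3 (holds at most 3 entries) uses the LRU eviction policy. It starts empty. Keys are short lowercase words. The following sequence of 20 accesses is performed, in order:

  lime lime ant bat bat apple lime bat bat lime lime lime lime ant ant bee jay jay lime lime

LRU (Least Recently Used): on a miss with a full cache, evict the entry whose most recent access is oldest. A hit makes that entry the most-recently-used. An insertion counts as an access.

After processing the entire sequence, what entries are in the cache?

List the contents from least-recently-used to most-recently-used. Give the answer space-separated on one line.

Answer: bee jay lime

Derivation:
LRU simulation (capacity=3):
  1. access lime: MISS. Cache (LRU->MRU): [lime]
  2. access lime: HIT. Cache (LRU->MRU): [lime]
  3. access ant: MISS. Cache (LRU->MRU): [lime ant]
  4. access bat: MISS. Cache (LRU->MRU): [lime ant bat]
  5. access bat: HIT. Cache (LRU->MRU): [lime ant bat]
  6. access apple: MISS, evict lime. Cache (LRU->MRU): [ant bat apple]
  7. access lime: MISS, evict ant. Cache (LRU->MRU): [bat apple lime]
  8. access bat: HIT. Cache (LRU->MRU): [apple lime bat]
  9. access bat: HIT. Cache (LRU->MRU): [apple lime bat]
  10. access lime: HIT. Cache (LRU->MRU): [apple bat lime]
  11. access lime: HIT. Cache (LRU->MRU): [apple bat lime]
  12. access lime: HIT. Cache (LRU->MRU): [apple bat lime]
  13. access lime: HIT. Cache (LRU->MRU): [apple bat lime]
  14. access ant: MISS, evict apple. Cache (LRU->MRU): [bat lime ant]
  15. access ant: HIT. Cache (LRU->MRU): [bat lime ant]
  16. access bee: MISS, evict bat. Cache (LRU->MRU): [lime ant bee]
  17. access jay: MISS, evict lime. Cache (LRU->MRU): [ant bee jay]
  18. access jay: HIT. Cache (LRU->MRU): [ant bee jay]
  19. access lime: MISS, evict ant. Cache (LRU->MRU): [bee jay lime]
  20. access lime: HIT. Cache (LRU->MRU): [bee jay lime]
Total: 11 hits, 9 misses, 6 evictions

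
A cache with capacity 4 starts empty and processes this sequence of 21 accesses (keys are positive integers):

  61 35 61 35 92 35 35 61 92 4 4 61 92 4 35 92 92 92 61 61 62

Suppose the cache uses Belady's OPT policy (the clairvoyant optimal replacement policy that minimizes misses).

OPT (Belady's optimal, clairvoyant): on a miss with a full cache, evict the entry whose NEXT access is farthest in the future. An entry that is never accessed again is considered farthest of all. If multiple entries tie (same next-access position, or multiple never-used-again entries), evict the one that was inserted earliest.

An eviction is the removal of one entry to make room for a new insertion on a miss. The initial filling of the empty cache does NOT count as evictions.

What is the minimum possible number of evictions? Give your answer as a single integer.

OPT (Belady) simulation (capacity=4):
  1. access 61: MISS. Cache: [61]
  2. access 35: MISS. Cache: [61 35]
  3. access 61: HIT. Next use of 61: step 8. Cache: [61 35]
  4. access 35: HIT. Next use of 35: step 6. Cache: [61 35]
  5. access 92: MISS. Cache: [61 35 92]
  6. access 35: HIT. Next use of 35: step 7. Cache: [61 35 92]
  7. access 35: HIT. Next use of 35: step 15. Cache: [61 35 92]
  8. access 61: HIT. Next use of 61: step 12. Cache: [61 35 92]
  9. access 92: HIT. Next use of 92: step 13. Cache: [61 35 92]
  10. access 4: MISS. Cache: [61 35 92 4]
  11. access 4: HIT. Next use of 4: step 14. Cache: [61 35 92 4]
  12. access 61: HIT. Next use of 61: step 19. Cache: [61 35 92 4]
  13. access 92: HIT. Next use of 92: step 16. Cache: [61 35 92 4]
  14. access 4: HIT. Next use of 4: never. Cache: [61 35 92 4]
  15. access 35: HIT. Next use of 35: never. Cache: [61 35 92 4]
  16. access 92: HIT. Next use of 92: step 17. Cache: [61 35 92 4]
  17. access 92: HIT. Next use of 92: step 18. Cache: [61 35 92 4]
  18. access 92: HIT. Next use of 92: never. Cache: [61 35 92 4]
  19. access 61: HIT. Next use of 61: step 20. Cache: [61 35 92 4]
  20. access 61: HIT. Next use of 61: never. Cache: [61 35 92 4]
  21. access 62: MISS, evict 61 (next use: never). Cache: [35 92 4 62]
Total: 16 hits, 5 misses, 1 evictions

Answer: 1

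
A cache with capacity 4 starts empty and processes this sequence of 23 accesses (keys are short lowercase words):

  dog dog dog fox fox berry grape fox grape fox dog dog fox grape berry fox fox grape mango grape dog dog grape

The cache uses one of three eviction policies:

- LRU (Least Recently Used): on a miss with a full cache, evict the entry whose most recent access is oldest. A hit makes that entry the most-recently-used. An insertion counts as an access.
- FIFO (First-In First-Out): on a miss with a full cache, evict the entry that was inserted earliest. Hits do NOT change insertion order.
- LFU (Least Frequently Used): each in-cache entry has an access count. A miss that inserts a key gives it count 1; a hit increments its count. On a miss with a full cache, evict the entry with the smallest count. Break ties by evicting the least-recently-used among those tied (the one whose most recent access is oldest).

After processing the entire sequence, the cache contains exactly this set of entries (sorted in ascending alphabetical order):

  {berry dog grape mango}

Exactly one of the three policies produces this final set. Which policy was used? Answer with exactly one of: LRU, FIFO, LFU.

Simulating under each policy and comparing final sets:
  LRU: final set = {dog fox grape mango} -> differs
  FIFO: final set = {berry dog grape mango} -> MATCHES target
  LFU: final set = {dog fox grape mango} -> differs
Only FIFO produces the target set.

Answer: FIFO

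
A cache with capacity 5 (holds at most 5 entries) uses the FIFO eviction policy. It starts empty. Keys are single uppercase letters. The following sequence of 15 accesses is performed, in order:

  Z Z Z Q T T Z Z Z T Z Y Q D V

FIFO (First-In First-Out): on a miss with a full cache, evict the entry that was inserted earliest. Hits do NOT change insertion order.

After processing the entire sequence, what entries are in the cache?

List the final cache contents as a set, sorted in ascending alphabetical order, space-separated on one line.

FIFO simulation (capacity=5):
  1. access Z: MISS. Cache (old->new): [Z]
  2. access Z: HIT. Cache (old->new): [Z]
  3. access Z: HIT. Cache (old->new): [Z]
  4. access Q: MISS. Cache (old->new): [Z Q]
  5. access T: MISS. Cache (old->new): [Z Q T]
  6. access T: HIT. Cache (old->new): [Z Q T]
  7. access Z: HIT. Cache (old->new): [Z Q T]
  8. access Z: HIT. Cache (old->new): [Z Q T]
  9. access Z: HIT. Cache (old->new): [Z Q T]
  10. access T: HIT. Cache (old->new): [Z Q T]
  11. access Z: HIT. Cache (old->new): [Z Q T]
  12. access Y: MISS. Cache (old->new): [Z Q T Y]
  13. access Q: HIT. Cache (old->new): [Z Q T Y]
  14. access D: MISS. Cache (old->new): [Z Q T Y D]
  15. access V: MISS, evict Z. Cache (old->new): [Q T Y D V]
Total: 9 hits, 6 misses, 1 evictions

Answer: D Q T V Y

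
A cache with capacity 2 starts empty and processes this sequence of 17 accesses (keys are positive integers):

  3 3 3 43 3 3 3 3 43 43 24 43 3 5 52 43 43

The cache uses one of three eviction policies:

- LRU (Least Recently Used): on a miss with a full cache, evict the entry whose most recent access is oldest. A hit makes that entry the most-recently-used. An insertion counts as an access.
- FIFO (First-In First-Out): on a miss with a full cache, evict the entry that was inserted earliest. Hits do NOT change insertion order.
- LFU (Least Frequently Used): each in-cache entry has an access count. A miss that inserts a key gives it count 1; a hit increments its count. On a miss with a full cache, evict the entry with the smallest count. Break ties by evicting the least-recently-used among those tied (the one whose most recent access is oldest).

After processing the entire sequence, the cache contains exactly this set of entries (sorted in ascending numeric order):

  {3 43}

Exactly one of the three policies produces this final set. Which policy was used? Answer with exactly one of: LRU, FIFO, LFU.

Simulating under each policy and comparing final sets:
  LRU: final set = {43 52} -> differs
  FIFO: final set = {43 52} -> differs
  LFU: final set = {3 43} -> MATCHES target
Only LFU produces the target set.

Answer: LFU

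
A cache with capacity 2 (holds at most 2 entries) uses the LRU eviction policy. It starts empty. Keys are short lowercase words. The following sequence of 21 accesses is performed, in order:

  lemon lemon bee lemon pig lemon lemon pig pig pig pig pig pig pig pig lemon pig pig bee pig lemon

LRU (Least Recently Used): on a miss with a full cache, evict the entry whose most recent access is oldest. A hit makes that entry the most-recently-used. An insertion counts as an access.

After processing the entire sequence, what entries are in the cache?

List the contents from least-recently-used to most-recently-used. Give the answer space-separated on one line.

LRU simulation (capacity=2):
  1. access lemon: MISS. Cache (LRU->MRU): [lemon]
  2. access lemon: HIT. Cache (LRU->MRU): [lemon]
  3. access bee: MISS. Cache (LRU->MRU): [lemon bee]
  4. access lemon: HIT. Cache (LRU->MRU): [bee lemon]
  5. access pig: MISS, evict bee. Cache (LRU->MRU): [lemon pig]
  6. access lemon: HIT. Cache (LRU->MRU): [pig lemon]
  7. access lemon: HIT. Cache (LRU->MRU): [pig lemon]
  8. access pig: HIT. Cache (LRU->MRU): [lemon pig]
  9. access pig: HIT. Cache (LRU->MRU): [lemon pig]
  10. access pig: HIT. Cache (LRU->MRU): [lemon pig]
  11. access pig: HIT. Cache (LRU->MRU): [lemon pig]
  12. access pig: HIT. Cache (LRU->MRU): [lemon pig]
  13. access pig: HIT. Cache (LRU->MRU): [lemon pig]
  14. access pig: HIT. Cache (LRU->MRU): [lemon pig]
  15. access pig: HIT. Cache (LRU->MRU): [lemon pig]
  16. access lemon: HIT. Cache (LRU->MRU): [pig lemon]
  17. access pig: HIT. Cache (LRU->MRU): [lemon pig]
  18. access pig: HIT. Cache (LRU->MRU): [lemon pig]
  19. access bee: MISS, evict lemon. Cache (LRU->MRU): [pig bee]
  20. access pig: HIT. Cache (LRU->MRU): [bee pig]
  21. access lemon: MISS, evict bee. Cache (LRU->MRU): [pig lemon]
Total: 16 hits, 5 misses, 3 evictions

Answer: pig lemon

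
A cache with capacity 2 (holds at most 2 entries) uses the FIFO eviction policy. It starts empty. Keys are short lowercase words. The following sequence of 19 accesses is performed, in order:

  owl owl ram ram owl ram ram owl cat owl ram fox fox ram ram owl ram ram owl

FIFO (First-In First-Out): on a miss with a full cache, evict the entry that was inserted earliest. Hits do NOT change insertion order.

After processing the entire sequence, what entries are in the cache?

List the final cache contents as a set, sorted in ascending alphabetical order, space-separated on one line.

Answer: owl ram

Derivation:
FIFO simulation (capacity=2):
  1. access owl: MISS. Cache (old->new): [owl]
  2. access owl: HIT. Cache (old->new): [owl]
  3. access ram: MISS. Cache (old->new): [owl ram]
  4. access ram: HIT. Cache (old->new): [owl ram]
  5. access owl: HIT. Cache (old->new): [owl ram]
  6. access ram: HIT. Cache (old->new): [owl ram]
  7. access ram: HIT. Cache (old->new): [owl ram]
  8. access owl: HIT. Cache (old->new): [owl ram]
  9. access cat: MISS, evict owl. Cache (old->new): [ram cat]
  10. access owl: MISS, evict ram. Cache (old->new): [cat owl]
  11. access ram: MISS, evict cat. Cache (old->new): [owl ram]
  12. access fox: MISS, evict owl. Cache (old->new): [ram fox]
  13. access fox: HIT. Cache (old->new): [ram fox]
  14. access ram: HIT. Cache (old->new): [ram fox]
  15. access ram: HIT. Cache (old->new): [ram fox]
  16. access owl: MISS, evict ram. Cache (old->new): [fox owl]
  17. access ram: MISS, evict fox. Cache (old->new): [owl ram]
  18. access ram: HIT. Cache (old->new): [owl ram]
  19. access owl: HIT. Cache (old->new): [owl ram]
Total: 11 hits, 8 misses, 6 evictions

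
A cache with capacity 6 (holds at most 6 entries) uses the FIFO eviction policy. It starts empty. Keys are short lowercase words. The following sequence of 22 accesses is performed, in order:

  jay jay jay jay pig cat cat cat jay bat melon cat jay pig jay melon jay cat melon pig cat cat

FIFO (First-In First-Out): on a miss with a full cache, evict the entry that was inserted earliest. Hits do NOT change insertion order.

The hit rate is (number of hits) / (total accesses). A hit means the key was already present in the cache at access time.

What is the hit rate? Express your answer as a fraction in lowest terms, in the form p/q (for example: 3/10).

FIFO simulation (capacity=6):
  1. access jay: MISS. Cache (old->new): [jay]
  2. access jay: HIT. Cache (old->new): [jay]
  3. access jay: HIT. Cache (old->new): [jay]
  4. access jay: HIT. Cache (old->new): [jay]
  5. access pig: MISS. Cache (old->new): [jay pig]
  6. access cat: MISS. Cache (old->new): [jay pig cat]
  7. access cat: HIT. Cache (old->new): [jay pig cat]
  8. access cat: HIT. Cache (old->new): [jay pig cat]
  9. access jay: HIT. Cache (old->new): [jay pig cat]
  10. access bat: MISS. Cache (old->new): [jay pig cat bat]
  11. access melon: MISS. Cache (old->new): [jay pig cat bat melon]
  12. access cat: HIT. Cache (old->new): [jay pig cat bat melon]
  13. access jay: HIT. Cache (old->new): [jay pig cat bat melon]
  14. access pig: HIT. Cache (old->new): [jay pig cat bat melon]
  15. access jay: HIT. Cache (old->new): [jay pig cat bat melon]
  16. access melon: HIT. Cache (old->new): [jay pig cat bat melon]
  17. access jay: HIT. Cache (old->new): [jay pig cat bat melon]
  18. access cat: HIT. Cache (old->new): [jay pig cat bat melon]
  19. access melon: HIT. Cache (old->new): [jay pig cat bat melon]
  20. access pig: HIT. Cache (old->new): [jay pig cat bat melon]
  21. access cat: HIT. Cache (old->new): [jay pig cat bat melon]
  22. access cat: HIT. Cache (old->new): [jay pig cat bat melon]
Total: 17 hits, 5 misses, 0 evictions

Hit rate = 17/22

Answer: 17/22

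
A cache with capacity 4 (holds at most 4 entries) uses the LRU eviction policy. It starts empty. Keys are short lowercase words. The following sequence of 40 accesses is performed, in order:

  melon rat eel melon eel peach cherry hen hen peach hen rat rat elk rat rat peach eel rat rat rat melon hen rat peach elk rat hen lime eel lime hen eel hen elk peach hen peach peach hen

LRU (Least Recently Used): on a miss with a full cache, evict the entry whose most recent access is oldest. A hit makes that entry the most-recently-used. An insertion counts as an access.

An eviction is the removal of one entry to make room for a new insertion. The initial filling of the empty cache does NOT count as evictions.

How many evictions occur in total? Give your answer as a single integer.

LRU simulation (capacity=4):
  1. access melon: MISS. Cache (LRU->MRU): [melon]
  2. access rat: MISS. Cache (LRU->MRU): [melon rat]
  3. access eel: MISS. Cache (LRU->MRU): [melon rat eel]
  4. access melon: HIT. Cache (LRU->MRU): [rat eel melon]
  5. access eel: HIT. Cache (LRU->MRU): [rat melon eel]
  6. access peach: MISS. Cache (LRU->MRU): [rat melon eel peach]
  7. access cherry: MISS, evict rat. Cache (LRU->MRU): [melon eel peach cherry]
  8. access hen: MISS, evict melon. Cache (LRU->MRU): [eel peach cherry hen]
  9. access hen: HIT. Cache (LRU->MRU): [eel peach cherry hen]
  10. access peach: HIT. Cache (LRU->MRU): [eel cherry hen peach]
  11. access hen: HIT. Cache (LRU->MRU): [eel cherry peach hen]
  12. access rat: MISS, evict eel. Cache (LRU->MRU): [cherry peach hen rat]
  13. access rat: HIT. Cache (LRU->MRU): [cherry peach hen rat]
  14. access elk: MISS, evict cherry. Cache (LRU->MRU): [peach hen rat elk]
  15. access rat: HIT. Cache (LRU->MRU): [peach hen elk rat]
  16. access rat: HIT. Cache (LRU->MRU): [peach hen elk rat]
  17. access peach: HIT. Cache (LRU->MRU): [hen elk rat peach]
  18. access eel: MISS, evict hen. Cache (LRU->MRU): [elk rat peach eel]
  19. access rat: HIT. Cache (LRU->MRU): [elk peach eel rat]
  20. access rat: HIT. Cache (LRU->MRU): [elk peach eel rat]
  21. access rat: HIT. Cache (LRU->MRU): [elk peach eel rat]
  22. access melon: MISS, evict elk. Cache (LRU->MRU): [peach eel rat melon]
  23. access hen: MISS, evict peach. Cache (LRU->MRU): [eel rat melon hen]
  24. access rat: HIT. Cache (LRU->MRU): [eel melon hen rat]
  25. access peach: MISS, evict eel. Cache (LRU->MRU): [melon hen rat peach]
  26. access elk: MISS, evict melon. Cache (LRU->MRU): [hen rat peach elk]
  27. access rat: HIT. Cache (LRU->MRU): [hen peach elk rat]
  28. access hen: HIT. Cache (LRU->MRU): [peach elk rat hen]
  29. access lime: MISS, evict peach. Cache (LRU->MRU): [elk rat hen lime]
  30. access eel: MISS, evict elk. Cache (LRU->MRU): [rat hen lime eel]
  31. access lime: HIT. Cache (LRU->MRU): [rat hen eel lime]
  32. access hen: HIT. Cache (LRU->MRU): [rat eel lime hen]
  33. access eel: HIT. Cache (LRU->MRU): [rat lime hen eel]
  34. access hen: HIT. Cache (LRU->MRU): [rat lime eel hen]
  35. access elk: MISS, evict rat. Cache (LRU->MRU): [lime eel hen elk]
  36. access peach: MISS, evict lime. Cache (LRU->MRU): [eel hen elk peach]
  37. access hen: HIT. Cache (LRU->MRU): [eel elk peach hen]
  38. access peach: HIT. Cache (LRU->MRU): [eel elk hen peach]
  39. access peach: HIT. Cache (LRU->MRU): [eel elk hen peach]
  40. access hen: HIT. Cache (LRU->MRU): [eel elk peach hen]
Total: 23 hits, 17 misses, 13 evictions

Answer: 13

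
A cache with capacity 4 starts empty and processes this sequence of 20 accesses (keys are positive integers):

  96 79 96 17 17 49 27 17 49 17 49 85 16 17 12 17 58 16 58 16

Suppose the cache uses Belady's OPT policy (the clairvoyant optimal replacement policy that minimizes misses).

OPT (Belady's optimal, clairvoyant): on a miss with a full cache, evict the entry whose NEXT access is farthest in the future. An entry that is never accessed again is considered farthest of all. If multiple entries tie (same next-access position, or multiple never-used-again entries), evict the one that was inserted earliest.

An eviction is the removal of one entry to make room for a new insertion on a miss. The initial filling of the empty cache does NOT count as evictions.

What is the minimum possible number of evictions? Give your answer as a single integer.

Answer: 5

Derivation:
OPT (Belady) simulation (capacity=4):
  1. access 96: MISS. Cache: [96]
  2. access 79: MISS. Cache: [96 79]
  3. access 96: HIT. Next use of 96: never. Cache: [96 79]
  4. access 17: MISS. Cache: [96 79 17]
  5. access 17: HIT. Next use of 17: step 8. Cache: [96 79 17]
  6. access 49: MISS. Cache: [96 79 17 49]
  7. access 27: MISS, evict 96 (next use: never). Cache: [79 17 49 27]
  8. access 17: HIT. Next use of 17: step 10. Cache: [79 17 49 27]
  9. access 49: HIT. Next use of 49: step 11. Cache: [79 17 49 27]
  10. access 17: HIT. Next use of 17: step 14. Cache: [79 17 49 27]
  11. access 49: HIT. Next use of 49: never. Cache: [79 17 49 27]
  12. access 85: MISS, evict 79 (next use: never). Cache: [17 49 27 85]
  13. access 16: MISS, evict 49 (next use: never). Cache: [17 27 85 16]
  14. access 17: HIT. Next use of 17: step 16. Cache: [17 27 85 16]
  15. access 12: MISS, evict 27 (next use: never). Cache: [17 85 16 12]
  16. access 17: HIT. Next use of 17: never. Cache: [17 85 16 12]
  17. access 58: MISS, evict 17 (next use: never). Cache: [85 16 12 58]
  18. access 16: HIT. Next use of 16: step 20. Cache: [85 16 12 58]
  19. access 58: HIT. Next use of 58: never. Cache: [85 16 12 58]
  20. access 16: HIT. Next use of 16: never. Cache: [85 16 12 58]
Total: 11 hits, 9 misses, 5 evictions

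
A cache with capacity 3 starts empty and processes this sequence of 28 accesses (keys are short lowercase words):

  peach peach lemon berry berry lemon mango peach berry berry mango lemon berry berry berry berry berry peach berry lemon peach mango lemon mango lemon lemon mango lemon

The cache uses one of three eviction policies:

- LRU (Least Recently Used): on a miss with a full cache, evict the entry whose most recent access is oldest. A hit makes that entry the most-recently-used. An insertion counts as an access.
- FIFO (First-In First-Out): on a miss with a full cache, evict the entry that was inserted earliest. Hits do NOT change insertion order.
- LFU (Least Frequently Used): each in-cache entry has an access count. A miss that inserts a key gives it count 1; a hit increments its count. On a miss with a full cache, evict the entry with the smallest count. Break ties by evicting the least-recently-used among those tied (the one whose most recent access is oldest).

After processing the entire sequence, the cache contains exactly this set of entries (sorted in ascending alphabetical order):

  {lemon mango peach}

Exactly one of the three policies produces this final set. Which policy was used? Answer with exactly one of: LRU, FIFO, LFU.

Answer: LRU

Derivation:
Simulating under each policy and comparing final sets:
  LRU: final set = {lemon mango peach} -> MATCHES target
  FIFO: final set = {berry lemon mango} -> differs
  LFU: final set = {berry lemon mango} -> differs
Only LRU produces the target set.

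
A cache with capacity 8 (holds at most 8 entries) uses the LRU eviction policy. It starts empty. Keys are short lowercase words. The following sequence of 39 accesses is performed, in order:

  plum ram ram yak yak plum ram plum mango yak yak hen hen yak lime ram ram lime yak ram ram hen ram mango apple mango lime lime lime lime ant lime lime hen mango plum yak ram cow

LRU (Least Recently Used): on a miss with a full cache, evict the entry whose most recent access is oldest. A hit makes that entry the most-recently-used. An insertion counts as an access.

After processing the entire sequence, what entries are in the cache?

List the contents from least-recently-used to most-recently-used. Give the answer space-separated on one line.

LRU simulation (capacity=8):
  1. access plum: MISS. Cache (LRU->MRU): [plum]
  2. access ram: MISS. Cache (LRU->MRU): [plum ram]
  3. access ram: HIT. Cache (LRU->MRU): [plum ram]
  4. access yak: MISS. Cache (LRU->MRU): [plum ram yak]
  5. access yak: HIT. Cache (LRU->MRU): [plum ram yak]
  6. access plum: HIT. Cache (LRU->MRU): [ram yak plum]
  7. access ram: HIT. Cache (LRU->MRU): [yak plum ram]
  8. access plum: HIT. Cache (LRU->MRU): [yak ram plum]
  9. access mango: MISS. Cache (LRU->MRU): [yak ram plum mango]
  10. access yak: HIT. Cache (LRU->MRU): [ram plum mango yak]
  11. access yak: HIT. Cache (LRU->MRU): [ram plum mango yak]
  12. access hen: MISS. Cache (LRU->MRU): [ram plum mango yak hen]
  13. access hen: HIT. Cache (LRU->MRU): [ram plum mango yak hen]
  14. access yak: HIT. Cache (LRU->MRU): [ram plum mango hen yak]
  15. access lime: MISS. Cache (LRU->MRU): [ram plum mango hen yak lime]
  16. access ram: HIT. Cache (LRU->MRU): [plum mango hen yak lime ram]
  17. access ram: HIT. Cache (LRU->MRU): [plum mango hen yak lime ram]
  18. access lime: HIT. Cache (LRU->MRU): [plum mango hen yak ram lime]
  19. access yak: HIT. Cache (LRU->MRU): [plum mango hen ram lime yak]
  20. access ram: HIT. Cache (LRU->MRU): [plum mango hen lime yak ram]
  21. access ram: HIT. Cache (LRU->MRU): [plum mango hen lime yak ram]
  22. access hen: HIT. Cache (LRU->MRU): [plum mango lime yak ram hen]
  23. access ram: HIT. Cache (LRU->MRU): [plum mango lime yak hen ram]
  24. access mango: HIT. Cache (LRU->MRU): [plum lime yak hen ram mango]
  25. access apple: MISS. Cache (LRU->MRU): [plum lime yak hen ram mango apple]
  26. access mango: HIT. Cache (LRU->MRU): [plum lime yak hen ram apple mango]
  27. access lime: HIT. Cache (LRU->MRU): [plum yak hen ram apple mango lime]
  28. access lime: HIT. Cache (LRU->MRU): [plum yak hen ram apple mango lime]
  29. access lime: HIT. Cache (LRU->MRU): [plum yak hen ram apple mango lime]
  30. access lime: HIT. Cache (LRU->MRU): [plum yak hen ram apple mango lime]
  31. access ant: MISS. Cache (LRU->MRU): [plum yak hen ram apple mango lime ant]
  32. access lime: HIT. Cache (LRU->MRU): [plum yak hen ram apple mango ant lime]
  33. access lime: HIT. Cache (LRU->MRU): [plum yak hen ram apple mango ant lime]
  34. access hen: HIT. Cache (LRU->MRU): [plum yak ram apple mango ant lime hen]
  35. access mango: HIT. Cache (LRU->MRU): [plum yak ram apple ant lime hen mango]
  36. access plum: HIT. Cache (LRU->MRU): [yak ram apple ant lime hen mango plum]
  37. access yak: HIT. Cache (LRU->MRU): [ram apple ant lime hen mango plum yak]
  38. access ram: HIT. Cache (LRU->MRU): [apple ant lime hen mango plum yak ram]
  39. access cow: MISS, evict apple. Cache (LRU->MRU): [ant lime hen mango plum yak ram cow]
Total: 30 hits, 9 misses, 1 evictions

Answer: ant lime hen mango plum yak ram cow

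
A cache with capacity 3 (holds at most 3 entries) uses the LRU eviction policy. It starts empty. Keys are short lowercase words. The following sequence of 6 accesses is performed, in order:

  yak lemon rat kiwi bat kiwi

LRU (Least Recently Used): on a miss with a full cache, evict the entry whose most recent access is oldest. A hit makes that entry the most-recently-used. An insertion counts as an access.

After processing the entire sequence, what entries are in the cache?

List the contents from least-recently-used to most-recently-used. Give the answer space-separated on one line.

LRU simulation (capacity=3):
  1. access yak: MISS. Cache (LRU->MRU): [yak]
  2. access lemon: MISS. Cache (LRU->MRU): [yak lemon]
  3. access rat: MISS. Cache (LRU->MRU): [yak lemon rat]
  4. access kiwi: MISS, evict yak. Cache (LRU->MRU): [lemon rat kiwi]
  5. access bat: MISS, evict lemon. Cache (LRU->MRU): [rat kiwi bat]
  6. access kiwi: HIT. Cache (LRU->MRU): [rat bat kiwi]
Total: 1 hits, 5 misses, 2 evictions

Answer: rat bat kiwi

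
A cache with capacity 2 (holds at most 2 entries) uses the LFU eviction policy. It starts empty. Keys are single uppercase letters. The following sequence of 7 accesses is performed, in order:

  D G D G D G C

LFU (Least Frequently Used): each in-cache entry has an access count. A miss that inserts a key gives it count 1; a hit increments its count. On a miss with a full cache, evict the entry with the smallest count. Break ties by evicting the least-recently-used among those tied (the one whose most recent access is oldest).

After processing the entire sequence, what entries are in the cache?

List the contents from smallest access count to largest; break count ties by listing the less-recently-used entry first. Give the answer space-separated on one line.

LFU simulation (capacity=2):
  1. access D: MISS. Cache: [D(c=1)]
  2. access G: MISS. Cache: [D(c=1) G(c=1)]
  3. access D: HIT, count now 2. Cache: [G(c=1) D(c=2)]
  4. access G: HIT, count now 2. Cache: [D(c=2) G(c=2)]
  5. access D: HIT, count now 3. Cache: [G(c=2) D(c=3)]
  6. access G: HIT, count now 3. Cache: [D(c=3) G(c=3)]
  7. access C: MISS, evict D(c=3). Cache: [C(c=1) G(c=3)]
Total: 4 hits, 3 misses, 1 evictions

Answer: C G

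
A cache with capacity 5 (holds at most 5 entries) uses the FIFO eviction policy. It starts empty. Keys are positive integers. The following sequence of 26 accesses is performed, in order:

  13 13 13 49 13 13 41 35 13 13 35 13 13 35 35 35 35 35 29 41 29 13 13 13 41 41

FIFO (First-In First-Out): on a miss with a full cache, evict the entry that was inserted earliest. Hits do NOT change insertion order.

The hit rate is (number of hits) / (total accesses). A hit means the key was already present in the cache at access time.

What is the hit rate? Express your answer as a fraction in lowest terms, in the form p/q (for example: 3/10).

FIFO simulation (capacity=5):
  1. access 13: MISS. Cache (old->new): [13]
  2. access 13: HIT. Cache (old->new): [13]
  3. access 13: HIT. Cache (old->new): [13]
  4. access 49: MISS. Cache (old->new): [13 49]
  5. access 13: HIT. Cache (old->new): [13 49]
  6. access 13: HIT. Cache (old->new): [13 49]
  7. access 41: MISS. Cache (old->new): [13 49 41]
  8. access 35: MISS. Cache (old->new): [13 49 41 35]
  9. access 13: HIT. Cache (old->new): [13 49 41 35]
  10. access 13: HIT. Cache (old->new): [13 49 41 35]
  11. access 35: HIT. Cache (old->new): [13 49 41 35]
  12. access 13: HIT. Cache (old->new): [13 49 41 35]
  13. access 13: HIT. Cache (old->new): [13 49 41 35]
  14. access 35: HIT. Cache (old->new): [13 49 41 35]
  15. access 35: HIT. Cache (old->new): [13 49 41 35]
  16. access 35: HIT. Cache (old->new): [13 49 41 35]
  17. access 35: HIT. Cache (old->new): [13 49 41 35]
  18. access 35: HIT. Cache (old->new): [13 49 41 35]
  19. access 29: MISS. Cache (old->new): [13 49 41 35 29]
  20. access 41: HIT. Cache (old->new): [13 49 41 35 29]
  21. access 29: HIT. Cache (old->new): [13 49 41 35 29]
  22. access 13: HIT. Cache (old->new): [13 49 41 35 29]
  23. access 13: HIT. Cache (old->new): [13 49 41 35 29]
  24. access 13: HIT. Cache (old->new): [13 49 41 35 29]
  25. access 41: HIT. Cache (old->new): [13 49 41 35 29]
  26. access 41: HIT. Cache (old->new): [13 49 41 35 29]
Total: 21 hits, 5 misses, 0 evictions

Hit rate = 21/26

Answer: 21/26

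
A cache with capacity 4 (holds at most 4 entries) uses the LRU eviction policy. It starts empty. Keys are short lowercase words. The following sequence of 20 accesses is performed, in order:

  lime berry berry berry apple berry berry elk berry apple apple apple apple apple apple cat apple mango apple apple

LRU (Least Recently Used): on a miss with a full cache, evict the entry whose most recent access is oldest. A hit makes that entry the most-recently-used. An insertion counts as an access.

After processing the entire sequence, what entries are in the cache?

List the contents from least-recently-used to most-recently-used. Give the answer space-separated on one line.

Answer: berry cat mango apple

Derivation:
LRU simulation (capacity=4):
  1. access lime: MISS. Cache (LRU->MRU): [lime]
  2. access berry: MISS. Cache (LRU->MRU): [lime berry]
  3. access berry: HIT. Cache (LRU->MRU): [lime berry]
  4. access berry: HIT. Cache (LRU->MRU): [lime berry]
  5. access apple: MISS. Cache (LRU->MRU): [lime berry apple]
  6. access berry: HIT. Cache (LRU->MRU): [lime apple berry]
  7. access berry: HIT. Cache (LRU->MRU): [lime apple berry]
  8. access elk: MISS. Cache (LRU->MRU): [lime apple berry elk]
  9. access berry: HIT. Cache (LRU->MRU): [lime apple elk berry]
  10. access apple: HIT. Cache (LRU->MRU): [lime elk berry apple]
  11. access apple: HIT. Cache (LRU->MRU): [lime elk berry apple]
  12. access apple: HIT. Cache (LRU->MRU): [lime elk berry apple]
  13. access apple: HIT. Cache (LRU->MRU): [lime elk berry apple]
  14. access apple: HIT. Cache (LRU->MRU): [lime elk berry apple]
  15. access apple: HIT. Cache (LRU->MRU): [lime elk berry apple]
  16. access cat: MISS, evict lime. Cache (LRU->MRU): [elk berry apple cat]
  17. access apple: HIT. Cache (LRU->MRU): [elk berry cat apple]
  18. access mango: MISS, evict elk. Cache (LRU->MRU): [berry cat apple mango]
  19. access apple: HIT. Cache (LRU->MRU): [berry cat mango apple]
  20. access apple: HIT. Cache (LRU->MRU): [berry cat mango apple]
Total: 14 hits, 6 misses, 2 evictions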